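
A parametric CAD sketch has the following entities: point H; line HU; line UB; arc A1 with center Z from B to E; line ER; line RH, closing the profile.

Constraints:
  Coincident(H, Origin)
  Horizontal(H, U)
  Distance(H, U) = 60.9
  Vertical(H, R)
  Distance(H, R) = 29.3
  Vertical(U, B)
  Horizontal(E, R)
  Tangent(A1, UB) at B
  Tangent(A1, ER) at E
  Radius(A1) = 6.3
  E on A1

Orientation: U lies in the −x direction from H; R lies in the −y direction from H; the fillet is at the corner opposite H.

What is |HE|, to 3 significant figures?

62.0

H is at the origin; H and U share the same y with |HU| = 60.9 and U on the −x side, so U = (-60.9, 0.00). HR is vertical with |HR| = 29.3 and R on the −y side, so R = (0.00, -29.3). The virtual corner opposite H is at (-60.9, -29.3). The tangent condition forces ZB to be normal to UB and since A1 is tangent to ER there, ZE ⟂ ER, with radius 6.3, so the center Z sits 6.3 in from both sides at Z = (-54.6, -23.0). That places the tangent points at B = (-60.9, -23.0) on UB and E = (-54.6, -29.3) on ER. Then |HE| = |E − H| = 62.0.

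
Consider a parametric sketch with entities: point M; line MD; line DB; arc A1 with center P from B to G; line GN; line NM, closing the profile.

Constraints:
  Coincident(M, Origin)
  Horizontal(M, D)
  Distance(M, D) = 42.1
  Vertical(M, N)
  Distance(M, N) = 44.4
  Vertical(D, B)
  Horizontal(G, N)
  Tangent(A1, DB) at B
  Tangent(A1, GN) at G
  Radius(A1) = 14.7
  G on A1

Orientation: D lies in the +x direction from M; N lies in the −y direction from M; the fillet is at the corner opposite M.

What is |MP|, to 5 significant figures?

40.409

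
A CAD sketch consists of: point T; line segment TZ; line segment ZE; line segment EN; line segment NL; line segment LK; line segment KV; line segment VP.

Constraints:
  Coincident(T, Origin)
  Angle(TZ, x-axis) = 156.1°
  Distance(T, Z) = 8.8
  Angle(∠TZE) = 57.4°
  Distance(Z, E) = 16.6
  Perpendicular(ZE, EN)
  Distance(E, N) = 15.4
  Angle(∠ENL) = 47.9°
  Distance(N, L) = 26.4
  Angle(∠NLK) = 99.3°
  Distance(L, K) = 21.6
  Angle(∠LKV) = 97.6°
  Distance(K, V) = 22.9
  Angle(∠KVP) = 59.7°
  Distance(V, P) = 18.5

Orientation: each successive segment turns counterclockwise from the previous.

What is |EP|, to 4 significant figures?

2.424

T is at the origin; TZ runs at 156.1° with length 8.8, so Z = (-8.045, 3.565). ∠TZE = 57.4° gives ZE at -81.30° from the x-axis; with |ZE| = 16.6, E = (-5.535, -12.84). ZE is perpendicular to EN, so EN runs at 8.700°; with |EN| = 15.4, N = (9.688, -10.51). ∠ENL = 47.9° gives NL at 140.8° from the x-axis; with |NL| = 26.4, L = (-10.77, 6.171). ∠NLK = 99.3° gives LK at -138.5° from the x-axis; with |LK| = 21.6, K = (-26.95, -8.141). ∠LKV = 97.6° gives KV at -56.10° from the x-axis; with |KV| = 22.9, V = (-14.18, -27.15). ∠KVP = 59.7° gives VP at 64.20° from the x-axis; with |VP| = 18.5, P = (-6.124, -10.49). Then |EP| = |P − E| = 2.424.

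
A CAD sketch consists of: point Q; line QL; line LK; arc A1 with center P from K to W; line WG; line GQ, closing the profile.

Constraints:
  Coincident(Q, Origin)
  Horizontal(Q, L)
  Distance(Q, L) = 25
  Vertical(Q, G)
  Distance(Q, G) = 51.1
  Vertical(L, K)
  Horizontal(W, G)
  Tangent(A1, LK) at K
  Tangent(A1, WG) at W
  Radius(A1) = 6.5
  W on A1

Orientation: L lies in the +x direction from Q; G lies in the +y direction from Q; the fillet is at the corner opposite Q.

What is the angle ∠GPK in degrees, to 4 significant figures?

160.6°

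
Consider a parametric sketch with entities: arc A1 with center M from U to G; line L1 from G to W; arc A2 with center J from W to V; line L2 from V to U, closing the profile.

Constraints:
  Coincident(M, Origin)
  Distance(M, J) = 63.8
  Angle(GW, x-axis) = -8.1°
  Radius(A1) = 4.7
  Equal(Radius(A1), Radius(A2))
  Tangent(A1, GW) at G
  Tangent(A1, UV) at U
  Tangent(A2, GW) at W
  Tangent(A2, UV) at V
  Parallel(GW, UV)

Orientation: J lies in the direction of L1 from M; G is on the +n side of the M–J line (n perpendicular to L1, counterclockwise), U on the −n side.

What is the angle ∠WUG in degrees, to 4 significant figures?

81.62°

The slot axis is L1's direction at -8.1°, so u = (cos -8.1°, sin -8.1°) = (0.9900, -0.1409) and n = (−sin -8.1°, cos -8.1°) = (0.1409, 0.9900). M is at the origin and J lies 63.8 along u from M, so J = 63.8·u = (63.16, -8.989). Tangency of A1 to both parallel lines with radius 4.7 puts G and U at M ± 4.7·n: G = (0.6622, 4.653), U = (-0.6622, -4.653). Equal radii place W and V the same way about J: W = J + 4.7·n = (63.83, -4.336), V = J − 4.7·n = (62.50, -13.64). Then cos ∠WUG = UW·UG / (|UW||UG|), giving 81.62°.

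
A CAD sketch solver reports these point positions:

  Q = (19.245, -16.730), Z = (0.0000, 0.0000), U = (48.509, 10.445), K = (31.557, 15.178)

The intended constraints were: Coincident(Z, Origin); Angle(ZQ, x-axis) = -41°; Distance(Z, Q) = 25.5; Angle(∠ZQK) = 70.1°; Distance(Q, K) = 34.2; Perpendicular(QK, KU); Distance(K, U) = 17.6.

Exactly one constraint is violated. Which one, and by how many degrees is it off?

Perpendicular(QK, KU) — off by 5.50°.

Z = (0.00, 0.00) ✓; ZQ at -41.00° ✓; |ZQ| = 25.50 ✓; ∠ZQK = 70.10° ✓; |QK| = 34.20 ✓; ∠(QK, KU) = 84.50° ✗; |KU| = 17.60 ✓.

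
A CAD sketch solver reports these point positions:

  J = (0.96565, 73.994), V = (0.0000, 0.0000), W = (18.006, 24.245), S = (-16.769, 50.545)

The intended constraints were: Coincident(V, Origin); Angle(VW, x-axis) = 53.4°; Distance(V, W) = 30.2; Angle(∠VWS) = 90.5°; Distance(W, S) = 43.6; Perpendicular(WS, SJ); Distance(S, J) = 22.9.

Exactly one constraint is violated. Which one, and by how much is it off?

Distance(S, J) = 22.9 — off by 6.50.

V = (0.00, 0.00) ✓; VW at 53.40° ✓; |VW| = 30.20 ✓; ∠VWS = 90.50° ✓; |WS| = 43.60 ✓; ∠(WS, SJ) = 90.00° ✓; |SJ| = 29.40 ✗.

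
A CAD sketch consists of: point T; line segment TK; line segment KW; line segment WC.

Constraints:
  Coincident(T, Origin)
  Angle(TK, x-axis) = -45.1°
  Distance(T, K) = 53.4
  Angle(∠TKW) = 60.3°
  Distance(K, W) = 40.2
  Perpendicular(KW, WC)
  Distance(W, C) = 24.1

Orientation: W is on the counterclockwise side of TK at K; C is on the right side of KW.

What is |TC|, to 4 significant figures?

71.81

T is at the origin; TK runs at -45.1° with length 53.4, so K = 53.4·(cos -45.1°, sin -45.1°) = (37.69, -37.83). ∠TKW = 60.3°, so KW runs at -45.1° + (180° − 60.3°) = 74.60° from the x-axis; with |KW| = 40.2, W = K + 40.2·(cos 74.60°, sin 74.60°) = (48.37, 0.9313). KW is perpendicular to WC; with |WC| = 24.1 on the right of KW, C = W + 24.1·(0.9641, -0.2656) = (71.60, -5.469). Then |TC| = |C − T| = 71.81.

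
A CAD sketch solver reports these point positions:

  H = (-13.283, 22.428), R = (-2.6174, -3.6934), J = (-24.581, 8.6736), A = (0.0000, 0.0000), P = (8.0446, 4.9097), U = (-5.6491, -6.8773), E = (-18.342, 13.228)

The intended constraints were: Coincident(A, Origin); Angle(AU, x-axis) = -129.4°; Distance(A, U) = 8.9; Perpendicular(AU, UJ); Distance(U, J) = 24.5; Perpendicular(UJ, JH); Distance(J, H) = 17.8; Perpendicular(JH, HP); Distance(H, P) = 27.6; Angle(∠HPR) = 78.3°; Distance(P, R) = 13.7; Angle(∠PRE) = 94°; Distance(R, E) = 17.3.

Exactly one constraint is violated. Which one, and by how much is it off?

Distance(R, E) = 17.3 — off by 5.80.

A = (0.00, 0.00) ✓; AU at -129.4° ✓; |AU| = 8.900 ✓; ∠(AU, UJ) = 90.00° ✓; |UJ| = 24.50 ✓; ∠(UJ, JH) = 90.00° ✓; |JH| = 17.80 ✓; ∠(JH, HP) = 90.00° ✓; |HP| = 27.60 ✓; ∠HPR = 78.30° ✓; |PR| = 13.70 ✓; ∠PRE = 94.00° ✓; |RE| = 23.10 ✗.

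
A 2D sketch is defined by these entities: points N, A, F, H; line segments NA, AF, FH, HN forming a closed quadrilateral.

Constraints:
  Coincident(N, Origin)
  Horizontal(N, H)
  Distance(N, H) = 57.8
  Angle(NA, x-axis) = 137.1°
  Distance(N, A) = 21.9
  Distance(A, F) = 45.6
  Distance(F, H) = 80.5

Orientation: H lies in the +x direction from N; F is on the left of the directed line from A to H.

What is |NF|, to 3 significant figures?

57.2

Checks: |AF| = 45.60 ✓; |FH| = 80.50 ✓.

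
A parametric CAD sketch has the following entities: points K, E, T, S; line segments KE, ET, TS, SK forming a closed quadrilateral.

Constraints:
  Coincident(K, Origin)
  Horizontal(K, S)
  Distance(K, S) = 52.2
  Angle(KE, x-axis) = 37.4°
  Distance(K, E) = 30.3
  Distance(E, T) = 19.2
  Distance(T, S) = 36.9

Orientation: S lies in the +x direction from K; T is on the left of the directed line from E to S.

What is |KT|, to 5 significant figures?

49.183

Checks: |ET| = 19.20 ✓; |TS| = 36.90 ✓.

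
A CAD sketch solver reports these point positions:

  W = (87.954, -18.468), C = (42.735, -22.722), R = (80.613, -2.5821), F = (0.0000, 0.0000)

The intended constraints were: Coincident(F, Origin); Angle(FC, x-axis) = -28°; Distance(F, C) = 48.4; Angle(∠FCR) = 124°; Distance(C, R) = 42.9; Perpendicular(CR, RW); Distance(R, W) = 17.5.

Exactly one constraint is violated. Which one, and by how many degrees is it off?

Perpendicular(CR, RW) — off by 3.20°.

F = (0.00, 0.00) ✓; FC at -28.00° ✓; |FC| = 48.40 ✓; ∠FCR = 124.0° ✓; |CR| = 42.90 ✓; ∠(CR, RW) = 93.20° ✗; |RW| = 17.50 ✓.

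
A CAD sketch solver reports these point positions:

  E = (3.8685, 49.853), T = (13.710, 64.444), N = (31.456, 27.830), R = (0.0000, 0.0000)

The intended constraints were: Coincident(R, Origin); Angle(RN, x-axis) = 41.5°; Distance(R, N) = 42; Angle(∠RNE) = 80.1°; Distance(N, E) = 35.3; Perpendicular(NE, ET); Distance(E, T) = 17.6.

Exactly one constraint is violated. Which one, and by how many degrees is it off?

Perpendicular(NE, ET) — off by 4.60°.

R = (0.00, 0.00) ✓; RN at 41.50° ✓; |RN| = 42.00 ✓; ∠RNE = 80.10° ✓; |NE| = 35.30 ✓; ∠(NE, ET) = 85.40° ✗; |ET| = 17.60 ✓.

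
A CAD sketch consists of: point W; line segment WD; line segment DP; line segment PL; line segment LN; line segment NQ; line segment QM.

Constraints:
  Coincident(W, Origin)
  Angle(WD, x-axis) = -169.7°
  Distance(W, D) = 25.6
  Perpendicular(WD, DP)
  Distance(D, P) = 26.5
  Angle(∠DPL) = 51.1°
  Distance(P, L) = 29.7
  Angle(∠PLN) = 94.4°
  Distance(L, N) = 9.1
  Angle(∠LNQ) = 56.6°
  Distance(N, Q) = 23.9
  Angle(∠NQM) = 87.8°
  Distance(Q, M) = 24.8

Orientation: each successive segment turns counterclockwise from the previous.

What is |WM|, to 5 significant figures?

31.650

∠LNQ = 56.6° gives NQ at -101.80° from the x-axis; with |NQ| = 23.9, Q = (-12.342, -25.105). ∠NQM = 87.8° gives QM at -9.6000° from the x-axis; with |QM| = 24.8, M = (12.110, -29.241). Then |WM| = |M − W| = 31.650.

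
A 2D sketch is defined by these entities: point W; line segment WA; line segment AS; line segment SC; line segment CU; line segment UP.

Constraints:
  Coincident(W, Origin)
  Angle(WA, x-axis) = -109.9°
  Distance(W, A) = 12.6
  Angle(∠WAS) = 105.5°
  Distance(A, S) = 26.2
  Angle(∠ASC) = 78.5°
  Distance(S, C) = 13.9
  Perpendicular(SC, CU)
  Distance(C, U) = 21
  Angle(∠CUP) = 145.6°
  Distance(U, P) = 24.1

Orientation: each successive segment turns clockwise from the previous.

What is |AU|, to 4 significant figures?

9.855

W is at the origin; WA runs at -109.9° with length 12.6, so A = (-4.289, -11.85). ∠WAS = 105.5° gives AS at 175.6° from the x-axis; with |AS| = 26.2, S = (-30.41, -9.838). ∠ASC = 78.5° gives SC at 74.10° from the x-axis; with |SC| = 13.9, C = (-26.60, 3.531). The perpendicularity gives CU at right angles to SC, so CU runs at -15.90°; with |CU| = 21.0, U = (-6.407, -2.223). Then |AU| = |U − A| = 9.855.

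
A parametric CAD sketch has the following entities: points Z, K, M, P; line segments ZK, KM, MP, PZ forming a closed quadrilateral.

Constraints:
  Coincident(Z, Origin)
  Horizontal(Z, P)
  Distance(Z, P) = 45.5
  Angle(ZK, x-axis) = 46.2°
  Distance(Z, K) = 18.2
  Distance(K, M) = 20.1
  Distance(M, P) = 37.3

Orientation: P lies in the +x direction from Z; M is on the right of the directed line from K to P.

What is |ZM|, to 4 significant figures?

10.99

Z is at the origin; ZP is horizontal with |ZP| = 45.5 and P in +x, so P = (45.5, 0). ZK runs at 46.2° with |ZK| = 18.2, so K = (12.60, 13.14). M is determined by |KM| = 20.1 and |MP| = 37.3 together: it lies at the intersection of circle(K, 20.1) and circle(P, 37.3). With |KP| = 35.43, the foot of the radical line on KP is 3.781 from K and the perpendicular offset is √(20.1² − 3.781²) = 19.74. Taking the right-of-KP solution: M = (8.789, -6.600).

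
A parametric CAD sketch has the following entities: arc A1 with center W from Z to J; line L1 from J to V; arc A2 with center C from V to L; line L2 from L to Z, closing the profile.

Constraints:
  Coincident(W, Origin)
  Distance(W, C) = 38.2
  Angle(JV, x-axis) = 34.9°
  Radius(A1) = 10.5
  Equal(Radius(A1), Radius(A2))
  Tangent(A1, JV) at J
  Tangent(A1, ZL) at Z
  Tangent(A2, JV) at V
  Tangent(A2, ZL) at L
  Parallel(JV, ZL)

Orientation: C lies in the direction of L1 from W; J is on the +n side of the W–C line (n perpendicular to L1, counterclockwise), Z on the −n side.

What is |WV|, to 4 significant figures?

39.62

The slot axis is L1's direction at 34.9°, so u = (cos 34.9°, sin 34.9°) = (0.8202, 0.5721) and n = (−sin 34.9°, cos 34.9°) = (-0.5721, 0.8202). W is at the origin and C lies 38.2 along u from W, so C = 38.2·u = (31.33, 21.86). Tangency of A1 to both parallel lines with radius 10.5 puts J and Z at W ± 10.5·n: J = (-6.008, 8.612), Z = (6.008, -8.612). Equal radii place V and L the same way about C: V = C + 10.5·n = (25.32, 30.47), L = C − 10.5·n = (37.34, 13.24). Then |WV| = |V − W| = 39.62.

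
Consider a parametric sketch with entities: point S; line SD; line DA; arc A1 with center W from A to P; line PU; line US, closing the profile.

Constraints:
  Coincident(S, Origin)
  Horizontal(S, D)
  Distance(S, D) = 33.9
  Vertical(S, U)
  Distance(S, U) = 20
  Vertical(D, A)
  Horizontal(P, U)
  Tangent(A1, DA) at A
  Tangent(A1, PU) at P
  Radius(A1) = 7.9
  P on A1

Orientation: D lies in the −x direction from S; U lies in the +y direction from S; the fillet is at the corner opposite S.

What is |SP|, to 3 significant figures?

32.8

S is at the origin; S and D share the same y with |SD| = 33.9 and D on the −x side, so D = (-33.9, 0.00). SU is vertical with |SU| = 20.0 and U on the +y side, so U = (0.00, 20.0). The virtual corner opposite S is at (-33.9, 20.0). The tangent condition forces WA to be normal to DA and A1 meets PU tangentially, so WP is at right angles to PU, with radius 7.9, so the center W sits 7.9 in from both sides at W = (-26.0, 12.1). That places the tangent points at A = (-33.9, 12.1) on DA and P = (-26.0, 20.0) on PU. Then |SP| = |P − S| = 32.8.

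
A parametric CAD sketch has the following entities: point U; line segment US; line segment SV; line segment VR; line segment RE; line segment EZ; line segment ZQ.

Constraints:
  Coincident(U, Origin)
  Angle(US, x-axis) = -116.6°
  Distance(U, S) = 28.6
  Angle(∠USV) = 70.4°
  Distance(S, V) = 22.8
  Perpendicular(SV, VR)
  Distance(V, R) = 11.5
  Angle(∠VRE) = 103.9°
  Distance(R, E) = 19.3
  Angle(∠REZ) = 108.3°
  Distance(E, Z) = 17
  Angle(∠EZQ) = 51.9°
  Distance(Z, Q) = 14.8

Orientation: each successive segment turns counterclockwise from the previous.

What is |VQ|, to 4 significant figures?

13.48

U is at the origin; US runs at -116.6° with length 28.6, so S = (-12.81, -25.57). ∠USV = 70.4° gives SV at -7.000° from the x-axis; with |SV| = 22.8, V = (9.824, -28.35). SV ⟂ VR, so VR runs at 83.00°; with |VR| = 11.5, R = (11.23, -16.94). ∠VRE = 103.9° gives RE at 159.1° from the x-axis; with |RE| = 19.3, E = (-6.805, -10.05). ∠REZ = 108.3° gives EZ at -129.2° from the x-axis; with |EZ| = 17.0, Z = (-17.55, -23.23). ∠EZQ = 51.9° gives ZQ at -1.100° from the x-axis; with |ZQ| = 14.8, Q = (-2.752, -23.51). Then |VQ| = |Q − V| = 13.48.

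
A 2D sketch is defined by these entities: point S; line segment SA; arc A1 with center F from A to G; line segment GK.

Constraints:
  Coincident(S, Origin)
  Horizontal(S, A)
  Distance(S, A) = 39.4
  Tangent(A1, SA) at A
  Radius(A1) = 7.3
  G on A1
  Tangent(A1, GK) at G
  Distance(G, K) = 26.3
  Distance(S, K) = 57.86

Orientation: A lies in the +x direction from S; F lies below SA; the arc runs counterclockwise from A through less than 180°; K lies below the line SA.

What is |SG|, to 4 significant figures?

35.05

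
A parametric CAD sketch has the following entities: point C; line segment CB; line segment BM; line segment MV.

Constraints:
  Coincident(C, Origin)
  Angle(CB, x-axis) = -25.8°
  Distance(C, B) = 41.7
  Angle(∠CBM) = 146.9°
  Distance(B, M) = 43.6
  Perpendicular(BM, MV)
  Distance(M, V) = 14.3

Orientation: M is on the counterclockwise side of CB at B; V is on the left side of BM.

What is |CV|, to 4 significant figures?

78.99

∠CBM = 146.9°, so BM runs at -25.8° + (180° − 146.9°) = 7.300° from the x-axis; with |BM| = 43.6, M = B + 43.6·(cos 7.300°, sin 7.300°) = (80.79, -12.61). BM is perpendicular to MV; with |MV| = 14.3 on the left of BM, V = M + 14.3·(-0.1271, 0.9919) = (78.97, 1.575). Then |CV| = |V − C| = 78.99.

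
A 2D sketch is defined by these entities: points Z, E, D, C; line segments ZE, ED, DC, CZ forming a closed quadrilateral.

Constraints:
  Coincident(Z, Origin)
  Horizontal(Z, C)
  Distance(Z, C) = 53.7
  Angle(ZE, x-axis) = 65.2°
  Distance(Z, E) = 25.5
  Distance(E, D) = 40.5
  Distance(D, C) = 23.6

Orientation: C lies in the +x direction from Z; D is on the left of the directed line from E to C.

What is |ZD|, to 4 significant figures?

56.32

Z is at the origin; Z and C share the same y with |ZC| = 53.7 and C in +x, so C = (53.7, 0). ZE runs at 65.2° with |ZE| = 25.5, so E = (10.70, 23.15). D is determined by |ED| = 40.5 and |DC| = 23.6 together: it lies at the intersection of circle(E, 40.5) and circle(C, 23.6). With |EC| = 48.84, the foot of the radical line on EC is 35.51 from E and the perpendicular offset is √(40.5² − 35.51²) = 19.48. Taking the left-of-EC solution: D = (51.19, 23.47).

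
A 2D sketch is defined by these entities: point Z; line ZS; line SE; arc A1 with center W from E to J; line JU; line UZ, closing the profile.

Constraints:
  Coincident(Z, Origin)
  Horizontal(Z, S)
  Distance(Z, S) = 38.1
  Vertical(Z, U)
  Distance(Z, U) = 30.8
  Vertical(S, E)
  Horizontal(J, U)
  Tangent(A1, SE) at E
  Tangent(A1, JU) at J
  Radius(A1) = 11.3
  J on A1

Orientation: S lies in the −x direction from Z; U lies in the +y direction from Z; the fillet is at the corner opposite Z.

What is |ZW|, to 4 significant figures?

33.14

Z and U share the same x with |ZU| = 30.8 and U on the +y side, so U = (0.000, 30.80). The virtual corner opposite Z is at (-38.10, 30.80). Tangency of A1 to SE means the radius WE is perpendicular to SE and since A1 is tangent to JU there, WJ ⟂ JU, with radius 11.3, so the center W sits 11.3 in from both sides at W = (-26.80, 19.50). Then |ZW| = |W − Z| = 33.14.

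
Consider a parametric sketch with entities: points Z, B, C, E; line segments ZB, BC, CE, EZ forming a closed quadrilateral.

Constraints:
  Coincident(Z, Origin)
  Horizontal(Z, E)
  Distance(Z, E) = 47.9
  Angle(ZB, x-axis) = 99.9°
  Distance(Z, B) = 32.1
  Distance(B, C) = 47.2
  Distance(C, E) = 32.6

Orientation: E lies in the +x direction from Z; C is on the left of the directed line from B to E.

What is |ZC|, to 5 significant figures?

52.548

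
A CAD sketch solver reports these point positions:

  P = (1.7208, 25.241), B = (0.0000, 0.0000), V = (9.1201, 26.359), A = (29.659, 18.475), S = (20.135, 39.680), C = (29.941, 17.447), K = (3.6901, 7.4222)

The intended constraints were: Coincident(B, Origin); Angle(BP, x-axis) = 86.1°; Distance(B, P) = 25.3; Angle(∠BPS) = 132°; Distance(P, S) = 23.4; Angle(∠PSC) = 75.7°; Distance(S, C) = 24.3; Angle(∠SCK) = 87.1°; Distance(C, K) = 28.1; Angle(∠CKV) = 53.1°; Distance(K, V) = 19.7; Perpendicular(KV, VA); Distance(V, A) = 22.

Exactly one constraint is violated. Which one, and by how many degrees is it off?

Perpendicular(KV, VA) — off by 5.00°.

B = (0.00, 0.00) ✓; BP at 86.10° ✓; |BP| = 25.30 ✓; ∠BPS = 132.0° ✓; |PS| = 23.40 ✓; ∠PSC = 75.70° ✓; |SC| = 24.30 ✓; ∠SCK = 87.10° ✓; |CK| = 28.10 ✓; ∠CKV = 53.10° ✓; |KV| = 19.70 ✓; ∠(KV, VA) = 95.00° ✗; |VA| = 22.00 ✓.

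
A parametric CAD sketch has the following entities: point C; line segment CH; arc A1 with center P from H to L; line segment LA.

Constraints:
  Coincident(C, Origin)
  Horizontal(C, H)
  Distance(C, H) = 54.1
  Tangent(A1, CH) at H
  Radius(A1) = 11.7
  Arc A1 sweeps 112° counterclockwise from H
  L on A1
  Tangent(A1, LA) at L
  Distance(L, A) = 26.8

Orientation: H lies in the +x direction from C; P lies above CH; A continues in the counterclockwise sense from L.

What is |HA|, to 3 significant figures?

40.9

C is at the origin; CH is horizontal with |CH| = 54.1 and H on the +x side, so H = (54.1, 0.00). The tangent condition forces PH to be normal to CH, so P = H + (0, 11.7) = (54.1, 11.7). On A1, H sits at bearing -90° from P; a 112° counterclockwise sweep puts L at bearing 22°, so L = P + 11.7·(cos 22°, sin 22°) = (64.9, 16.1). The tangent condition forces PL to be normal to LA, so LA runs along (−sin 22°, cos 22°); with |LA| = 26.8, A = (54.9, 40.9). Then |HA| = |A − H| = 40.9.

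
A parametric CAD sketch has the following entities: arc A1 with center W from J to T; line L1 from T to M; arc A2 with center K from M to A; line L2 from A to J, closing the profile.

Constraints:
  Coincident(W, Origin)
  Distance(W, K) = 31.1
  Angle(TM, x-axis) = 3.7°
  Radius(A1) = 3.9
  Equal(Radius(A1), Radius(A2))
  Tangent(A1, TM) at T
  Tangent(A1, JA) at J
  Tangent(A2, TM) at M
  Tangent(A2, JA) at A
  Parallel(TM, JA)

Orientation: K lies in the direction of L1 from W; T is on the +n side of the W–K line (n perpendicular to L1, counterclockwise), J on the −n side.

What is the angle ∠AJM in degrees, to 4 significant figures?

14.08°

The slot axis is L1's direction at 3.7°, so u = (cos 3.7°, sin 3.7°) = (0.9979, 0.06453) and n = (−sin 3.7°, cos 3.7°) = (-0.06453, 0.9979). W is at the origin and K lies 31.1 along u from W, so K = 31.1·u = (31.04, 2.007). Tangency of A1 to both parallel lines with radius 3.9 puts T and J at W ± 3.9·n: T = (-0.2517, 3.892), J = (0.2517, -3.892). Equal radii place M and A the same way about K: M = K + 3.9·n = (30.78, 5.899), A = K − 3.9·n = (31.29, -1.885). Then cos ∠AJM = JA·JM / (|JA||JM|), giving 14.08°.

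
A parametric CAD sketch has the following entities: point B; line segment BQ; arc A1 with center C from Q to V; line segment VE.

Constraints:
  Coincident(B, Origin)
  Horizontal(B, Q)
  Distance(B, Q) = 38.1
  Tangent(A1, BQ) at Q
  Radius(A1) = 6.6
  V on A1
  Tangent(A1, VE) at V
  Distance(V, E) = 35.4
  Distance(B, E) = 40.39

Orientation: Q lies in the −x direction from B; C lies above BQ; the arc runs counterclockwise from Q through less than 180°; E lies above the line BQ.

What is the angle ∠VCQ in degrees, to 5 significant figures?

66.105°

B is at the origin; BQ is horizontal with |BQ| = 38.1 and Q on the −x side, so Q = (-38.100, 0.0000). A1 meets BQ tangentially, so CQ is at right angles to BQ, so C = Q + (0, 6.6) = (-38.100, 6.6000). Since CV ⟂ VE (tangency), |CE| = √(6.6² + 35.4²) = 36.010 regardless of where V sits on A1. So E lies on both circle(B, 40.39) and circle(C, 36.010); the above-BQ intersection is E = (-17.726, 36.292). V is the foot of the tangent from E: V = (-32.066, 3.9266).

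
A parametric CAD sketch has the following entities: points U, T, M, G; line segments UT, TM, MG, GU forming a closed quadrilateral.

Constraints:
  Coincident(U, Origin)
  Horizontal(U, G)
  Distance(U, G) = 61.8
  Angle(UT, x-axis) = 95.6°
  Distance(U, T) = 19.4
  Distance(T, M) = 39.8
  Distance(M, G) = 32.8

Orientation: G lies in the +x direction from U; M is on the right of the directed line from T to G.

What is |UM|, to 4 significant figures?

29.89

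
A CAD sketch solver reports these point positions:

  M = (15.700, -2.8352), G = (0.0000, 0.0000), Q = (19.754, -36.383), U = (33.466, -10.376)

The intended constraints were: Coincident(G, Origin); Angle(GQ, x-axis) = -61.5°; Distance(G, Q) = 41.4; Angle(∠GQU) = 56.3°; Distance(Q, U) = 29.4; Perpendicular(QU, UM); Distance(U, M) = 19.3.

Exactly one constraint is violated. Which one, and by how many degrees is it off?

Perpendicular(QU, UM) — off by 4.80°.

G = (0.00, 0.00) ✓; GQ at -61.50° ✓; |GQ| = 41.40 ✓; ∠GQU = 56.30° ✓; |QU| = 29.40 ✓; ∠(QU, UM) = 94.80° ✗; |UM| = 19.30 ✓.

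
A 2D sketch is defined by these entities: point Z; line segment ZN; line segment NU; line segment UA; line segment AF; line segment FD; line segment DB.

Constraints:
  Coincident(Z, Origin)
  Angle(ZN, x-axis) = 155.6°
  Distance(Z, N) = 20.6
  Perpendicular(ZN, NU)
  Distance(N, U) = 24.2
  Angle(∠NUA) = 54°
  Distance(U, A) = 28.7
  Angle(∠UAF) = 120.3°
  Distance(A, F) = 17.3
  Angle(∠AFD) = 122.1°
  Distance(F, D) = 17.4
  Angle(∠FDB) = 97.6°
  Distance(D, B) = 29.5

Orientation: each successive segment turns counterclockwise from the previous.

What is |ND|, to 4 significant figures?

18.59

Z is at the origin; ZN runs at 155.6° with length 20.6, so N = (-18.76, 8.510). The perpendicularity gives NU at right angles to ZN, so NU runs at -114.4°; with |NU| = 24.2, U = (-28.76, -13.53). ∠NUA = 54.0° gives UA at 11.60° from the x-axis; with |UA| = 28.7, A = (-0.6434, -7.758). ∠UAF = 120.3° gives AF at 71.30° from the x-axis; with |AF| = 17.3, F = (4.903, 8.629). ∠AFD = 122.1° gives FD at 129.2° from the x-axis; with |FD| = 17.4, D = (-6.094, 22.11). Then |ND| = |D − N| = 18.59.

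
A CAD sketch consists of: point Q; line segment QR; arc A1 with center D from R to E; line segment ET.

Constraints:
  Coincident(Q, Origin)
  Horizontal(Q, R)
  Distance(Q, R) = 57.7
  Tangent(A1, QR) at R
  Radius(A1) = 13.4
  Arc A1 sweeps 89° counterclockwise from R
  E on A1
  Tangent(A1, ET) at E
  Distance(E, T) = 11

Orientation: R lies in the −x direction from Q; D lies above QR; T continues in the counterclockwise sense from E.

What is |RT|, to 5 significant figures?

27.724

On A1, R sits at bearing -90° from D; an 89° counterclockwise sweep puts E at bearing -1°, so E = D + 13.4·(cos -1°, sin -1°) = (-44.302, 13.166). The tangent condition forces DE to be normal to ET, so ET runs along (−sin -1°, cos -1°); with |ET| = 11.0, T = (-44.110, 24.164). Then |RT| = |T − R| = 27.724.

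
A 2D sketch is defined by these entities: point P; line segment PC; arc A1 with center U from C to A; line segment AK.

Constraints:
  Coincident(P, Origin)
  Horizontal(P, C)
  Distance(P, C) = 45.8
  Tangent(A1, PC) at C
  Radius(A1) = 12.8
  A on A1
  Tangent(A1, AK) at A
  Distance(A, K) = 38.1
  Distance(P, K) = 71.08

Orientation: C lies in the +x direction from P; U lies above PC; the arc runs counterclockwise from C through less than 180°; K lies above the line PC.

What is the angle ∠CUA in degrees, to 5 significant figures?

106.28°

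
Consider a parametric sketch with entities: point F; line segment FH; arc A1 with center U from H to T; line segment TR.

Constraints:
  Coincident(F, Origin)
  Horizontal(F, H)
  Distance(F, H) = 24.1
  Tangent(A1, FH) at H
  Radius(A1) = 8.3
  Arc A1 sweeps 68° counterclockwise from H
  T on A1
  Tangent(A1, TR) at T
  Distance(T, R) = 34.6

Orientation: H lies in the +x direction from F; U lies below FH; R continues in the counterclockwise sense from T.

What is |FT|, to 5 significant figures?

17.206

F is at the origin; F and H share the same y with |FH| = 24.1 and H on the +x side, so H = (24.100, 0.0000). Since A1 is tangent to FH there, UH ⟂ FH, so U = H + (0, -8.3) = (24.100, -8.3000). On A1, H sits at bearing 90° from U; a 68° counterclockwise sweep puts T at bearing 158°, so T = U + 8.3·(cos 158°, sin 158°) = (16.404, -5.1908). Then |FT| = |T − F| = 17.206.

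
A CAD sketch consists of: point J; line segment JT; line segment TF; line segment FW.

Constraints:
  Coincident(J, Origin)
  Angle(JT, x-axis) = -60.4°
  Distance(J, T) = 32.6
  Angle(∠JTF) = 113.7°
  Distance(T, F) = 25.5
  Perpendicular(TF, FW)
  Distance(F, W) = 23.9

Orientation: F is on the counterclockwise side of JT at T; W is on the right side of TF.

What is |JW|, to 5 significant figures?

66.177

J is at the origin; JT runs at -60.4° with length 32.6, so T = 32.6·(cos -60.4°, sin -60.4°) = (16.103, -28.346). ∠JTF = 113.7°, so TF runs at -60.4° + (180° − 113.7°) = 5.9000° from the x-axis; with |TF| = 25.5, F = T + 25.5·(cos 5.9000°, sin 5.9000°) = (41.467, -25.724). TF ⟂ FW; with |FW| = 23.9 on the right of TF, W = F + 23.9·(0.10279, -0.99470) = (43.924, -49.498). Then |JW| = |W − J| = 66.177.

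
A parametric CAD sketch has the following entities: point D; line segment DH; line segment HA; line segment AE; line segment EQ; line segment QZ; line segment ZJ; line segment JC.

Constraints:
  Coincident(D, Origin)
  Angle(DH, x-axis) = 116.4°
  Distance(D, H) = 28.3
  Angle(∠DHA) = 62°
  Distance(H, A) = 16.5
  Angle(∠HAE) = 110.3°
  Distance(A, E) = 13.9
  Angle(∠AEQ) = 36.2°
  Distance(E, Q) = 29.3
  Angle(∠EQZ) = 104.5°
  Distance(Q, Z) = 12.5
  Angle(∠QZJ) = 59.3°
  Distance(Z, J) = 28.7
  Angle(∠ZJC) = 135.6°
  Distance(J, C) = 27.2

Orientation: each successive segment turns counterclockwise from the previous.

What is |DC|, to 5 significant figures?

10.041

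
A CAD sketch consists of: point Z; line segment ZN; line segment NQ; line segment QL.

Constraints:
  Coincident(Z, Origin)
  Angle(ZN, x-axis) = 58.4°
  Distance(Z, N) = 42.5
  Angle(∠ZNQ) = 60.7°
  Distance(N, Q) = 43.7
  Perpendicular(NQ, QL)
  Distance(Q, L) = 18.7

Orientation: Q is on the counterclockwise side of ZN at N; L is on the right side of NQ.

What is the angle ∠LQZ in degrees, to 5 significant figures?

148.29°

Z is at the origin; ZN runs at 58.4° with length 42.5, so N = 42.5·(cos 58.4°, sin 58.4°) = (22.269, 36.198). ∠ZNQ = 60.7°, so NQ runs at 58.4° + (180° − 60.7°) = 177.70° from the x-axis; with |NQ| = 43.7, Q = N + 43.7·(cos 177.70°, sin 177.70°) = (-21.395, 37.952). NQ is perpendicular to QL; with |QL| = 18.7 on the right of NQ, L = Q + 18.7·(0.040132, 0.99919) = (-20.645, 56.637). Then cos ∠LQZ = QL·QZ / (|QL||QZ|), giving 148.29°.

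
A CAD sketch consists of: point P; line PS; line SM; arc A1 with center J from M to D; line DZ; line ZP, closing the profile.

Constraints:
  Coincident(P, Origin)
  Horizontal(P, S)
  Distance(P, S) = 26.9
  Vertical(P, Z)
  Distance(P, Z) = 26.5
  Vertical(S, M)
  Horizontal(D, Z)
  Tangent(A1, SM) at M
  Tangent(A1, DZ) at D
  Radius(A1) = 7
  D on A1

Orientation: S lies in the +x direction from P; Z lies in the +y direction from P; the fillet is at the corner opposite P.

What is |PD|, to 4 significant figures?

33.14

P is at the origin; P and S share the same y with |PS| = 26.9 and S on the +x side, so S = (26.90, 0.000). PZ is vertical with |PZ| = 26.5 and Z on the +y side, so Z = (0.000, 26.50). The virtual corner opposite P is at (26.90, 26.50). The tangent condition forces JM to be normal to SM and A1 meets DZ tangentially, so JD is at right angles to DZ, with radius 7.0, so the center J sits 7.0 in from both sides at J = (19.90, 19.50). That places the tangent points at M = (26.90, 19.50) on SM and D = (19.90, 26.50) on DZ. Then |PD| = |D − P| = 33.14.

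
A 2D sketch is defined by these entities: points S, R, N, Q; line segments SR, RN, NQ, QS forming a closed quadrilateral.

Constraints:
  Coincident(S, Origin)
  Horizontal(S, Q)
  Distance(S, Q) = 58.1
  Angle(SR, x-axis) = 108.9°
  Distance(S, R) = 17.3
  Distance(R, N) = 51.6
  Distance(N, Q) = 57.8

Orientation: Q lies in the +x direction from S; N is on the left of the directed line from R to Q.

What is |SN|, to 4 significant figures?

60.77

Checks: |RN| = 51.60 ✓; |NQ| = 57.80 ✓.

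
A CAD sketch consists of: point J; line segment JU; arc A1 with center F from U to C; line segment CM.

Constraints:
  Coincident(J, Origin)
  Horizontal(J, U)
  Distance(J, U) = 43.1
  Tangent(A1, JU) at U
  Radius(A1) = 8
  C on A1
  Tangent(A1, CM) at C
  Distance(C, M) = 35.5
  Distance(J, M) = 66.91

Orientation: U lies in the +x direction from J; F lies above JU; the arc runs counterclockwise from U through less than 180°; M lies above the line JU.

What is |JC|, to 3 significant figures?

51.7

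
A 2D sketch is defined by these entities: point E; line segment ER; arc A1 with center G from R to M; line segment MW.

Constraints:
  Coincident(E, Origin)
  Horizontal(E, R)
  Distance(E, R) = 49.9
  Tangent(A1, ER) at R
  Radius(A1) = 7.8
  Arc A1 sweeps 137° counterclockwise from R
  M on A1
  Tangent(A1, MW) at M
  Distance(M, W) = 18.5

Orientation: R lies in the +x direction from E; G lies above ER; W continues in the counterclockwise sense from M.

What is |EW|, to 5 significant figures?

49.197

E is at the origin; ER is horizontal with |ER| = 49.9 and R on the +x side, so R = (49.900, 0.0000). Tangency of A1 to ER means the radius GR is perpendicular to ER, so G = R + (0, 7.8) = (49.900, 7.8000). On A1, R sits at bearing -90° from G; a 137° counterclockwise sweep puts M at bearing 47°, so M = G + 7.8·(cos 47°, sin 47°) = (55.220, 13.505). A1 meets MW tangentially, so GM is at right angles to MW, so MW runs along (−sin 47°, cos 47°); with |MW| = 18.5, W = (41.690, 26.122). Then |EW| = |W − E| = 49.197.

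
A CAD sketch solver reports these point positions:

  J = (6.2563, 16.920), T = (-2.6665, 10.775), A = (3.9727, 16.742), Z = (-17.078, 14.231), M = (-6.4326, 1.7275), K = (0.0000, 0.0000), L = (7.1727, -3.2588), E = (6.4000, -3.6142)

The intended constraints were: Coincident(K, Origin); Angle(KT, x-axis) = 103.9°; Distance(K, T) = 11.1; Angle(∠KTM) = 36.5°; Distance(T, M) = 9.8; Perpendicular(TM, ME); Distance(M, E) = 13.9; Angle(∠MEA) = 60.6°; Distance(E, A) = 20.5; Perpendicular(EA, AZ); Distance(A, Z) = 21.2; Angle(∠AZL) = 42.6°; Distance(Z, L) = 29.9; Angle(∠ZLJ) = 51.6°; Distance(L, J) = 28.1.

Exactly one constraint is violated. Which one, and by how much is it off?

Distance(L, J) = 28.1 — off by 7.90.

K = (0.00, 0.00) ✓; KT at 103.9° ✓; |KT| = 11.10 ✓; ∠KTM = 36.50° ✓; |TM| = 9.800 ✓; ∠(TM, ME) = 90.00° ✓; |ME| = 13.90 ✓; ∠MEA = 60.60° ✓; |EA| = 20.50 ✓; ∠(EA, AZ) = 90.00° ✓; |AZ| = 21.20 ✓; ∠AZL = 42.60° ✓; |ZL| = 29.90 ✓; ∠ZLJ = 51.60° ✓; |LJ| = 20.20 ✗.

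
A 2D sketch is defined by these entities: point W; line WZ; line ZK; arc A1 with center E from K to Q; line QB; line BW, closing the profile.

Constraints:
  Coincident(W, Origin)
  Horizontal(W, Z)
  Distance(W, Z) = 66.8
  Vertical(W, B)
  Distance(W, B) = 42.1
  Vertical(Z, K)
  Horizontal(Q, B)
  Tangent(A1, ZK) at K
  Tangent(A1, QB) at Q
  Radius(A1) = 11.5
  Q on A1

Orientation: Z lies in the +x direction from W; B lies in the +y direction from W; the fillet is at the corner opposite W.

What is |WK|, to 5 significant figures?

73.475

W is at the origin; W and Z share the same y with |WZ| = 66.8 and Z on the +x side, so Z = (66.800, 0.0000). WB is vertical with |WB| = 42.1 and B on the +y side, so B = (0.0000, 42.100). The virtual corner opposite W is at (66.800, 42.100). Tangency of A1 to ZK means the radius EK is perpendicular to ZK and since A1 is tangent to QB there, EQ ⟂ QB, with radius 11.5, so the center E sits 11.5 in from both sides at E = (55.300, 30.600). That places the tangent points at K = (66.800, 30.600) on ZK and Q = (55.300, 42.100) on QB. Then |WK| = |K − W| = 73.475.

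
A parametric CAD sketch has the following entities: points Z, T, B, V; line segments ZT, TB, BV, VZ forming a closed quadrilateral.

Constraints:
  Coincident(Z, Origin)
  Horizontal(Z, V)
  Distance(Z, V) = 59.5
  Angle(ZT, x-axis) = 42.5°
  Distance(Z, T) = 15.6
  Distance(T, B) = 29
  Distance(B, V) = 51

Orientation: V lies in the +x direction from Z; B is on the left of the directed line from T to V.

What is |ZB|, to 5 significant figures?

43.866

Z is at the origin; Z and V share the same y with |ZV| = 59.5 and V in +x, so V = (59.5, 0). ZT runs at 42.5° with |ZT| = 15.6, so T = (11.502, 10.539). B is determined by |TB| = 29.0 and |BV| = 51.0 together: it lies at the intersection of circle(T, 29.0) and circle(V, 51.0). With |TV| = 49.142, the foot of the radical line on TV is 6.6636 from T and the perpendicular offset is √(29.0² − 6.6636²) = 28.224. Taking the left-of-TV solution: B = (24.063, 36.677).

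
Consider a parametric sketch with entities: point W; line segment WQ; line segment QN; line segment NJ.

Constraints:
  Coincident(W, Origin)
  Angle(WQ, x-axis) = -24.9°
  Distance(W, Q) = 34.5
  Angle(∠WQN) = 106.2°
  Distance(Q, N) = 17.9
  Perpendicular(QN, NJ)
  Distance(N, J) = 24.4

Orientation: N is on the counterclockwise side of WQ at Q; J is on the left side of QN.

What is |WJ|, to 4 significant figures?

28.88

W is at the origin; WQ runs at -24.9° with length 34.5, so Q = 34.5·(cos -24.9°, sin -24.9°) = (31.29, -14.53). ∠WQN = 106.2°, so QN runs at -24.9° + (180° − 106.2°) = 48.90° from the x-axis; with |QN| = 17.9, N = Q + 17.9·(cos 48.90°, sin 48.90°) = (43.06, -1.037). QN is perpendicular to NJ; with |NJ| = 24.4 on the left of QN, J = N + 24.4·(-0.7536, 0.6574) = (24.67, 15.00). Then |WJ| = |J − W| = 28.88.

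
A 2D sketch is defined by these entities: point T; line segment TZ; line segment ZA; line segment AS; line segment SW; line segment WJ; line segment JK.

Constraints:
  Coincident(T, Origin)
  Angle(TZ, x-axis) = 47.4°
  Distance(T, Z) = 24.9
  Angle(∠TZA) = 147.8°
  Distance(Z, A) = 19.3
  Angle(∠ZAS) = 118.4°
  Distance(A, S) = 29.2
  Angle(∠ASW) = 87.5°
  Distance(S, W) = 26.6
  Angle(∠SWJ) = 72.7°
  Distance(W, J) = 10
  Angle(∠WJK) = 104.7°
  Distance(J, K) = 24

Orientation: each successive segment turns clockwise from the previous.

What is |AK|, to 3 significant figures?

20.8

T is at the origin; TZ runs at 47.4° with length 24.9, so Z = (16.9, 18.3). ∠TZA = 147.8° gives ZA at 15.2° from the x-axis; with |ZA| = 19.3, A = (35.5, 23.4). ∠ZAS = 118.4° gives AS at -46.4° from the x-axis; with |AS| = 29.2, S = (55.6, 2.24). ∠ASW = 87.5° gives SW at -139° from the x-axis; with |SW| = 26.6, W = (35.6, -15.2). ∠SWJ = 72.7° gives WJ at 114° from the x-axis; with |WJ| = 10.0, J = (31.5, -6.09). ∠WJK = 104.7° gives JK at 38.5° from the x-axis; with |JK| = 24.0, K = (50.3, 8.85). Then |AK| = |K − A| = 20.8.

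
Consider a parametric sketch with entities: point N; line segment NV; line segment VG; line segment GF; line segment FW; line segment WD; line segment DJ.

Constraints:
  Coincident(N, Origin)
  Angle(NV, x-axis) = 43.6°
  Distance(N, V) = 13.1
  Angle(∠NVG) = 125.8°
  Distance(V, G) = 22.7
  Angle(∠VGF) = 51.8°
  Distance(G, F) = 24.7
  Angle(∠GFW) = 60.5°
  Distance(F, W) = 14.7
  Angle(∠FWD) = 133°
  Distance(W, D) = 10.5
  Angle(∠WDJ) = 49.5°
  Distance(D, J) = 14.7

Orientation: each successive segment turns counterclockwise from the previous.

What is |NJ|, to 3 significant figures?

20.1

N is at the origin; NV runs at 43.6° with length 13.1, so V = (9.49, 9.03). ∠NVG = 125.8° gives VG at 97.8° from the x-axis; with |VG| = 22.7, G = (6.41, 31.5). ∠VGF = 51.8° gives GF at -134° from the x-axis; with |GF| = 24.7, F = (-10.8, 13.8). ∠GFW = 60.5° gives FW at -14.5° from the x-axis; with |FW| = 14.7, W = (3.48, 10.1). ∠FWD = 133.0° gives WD at 32.5° from the x-axis; with |WD| = 10.5, D = (12.3, 15.7). ∠WDJ = 49.5° gives DJ at 163° from the x-axis; with |DJ| = 14.7, J = (-1.72, 20.0). Then |NJ| = |J − N| = 20.1.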